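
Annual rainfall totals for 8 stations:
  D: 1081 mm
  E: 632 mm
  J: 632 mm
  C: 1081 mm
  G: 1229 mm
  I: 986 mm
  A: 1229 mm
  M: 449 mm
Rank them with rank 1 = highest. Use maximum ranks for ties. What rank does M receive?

Sorted (descending): 1229, 1229, 1081, 1081, 986, 632, 632, 449
The 2 values of 1229 occupy positions 1–2 → each gets rank 2.
The 2 values of 1081 occupy positions 3–4 → each gets rank 4.
The 2 values of 632 occupy positions 6–7 → each gets rank 7.
M has value 449 mm → rank 8.

8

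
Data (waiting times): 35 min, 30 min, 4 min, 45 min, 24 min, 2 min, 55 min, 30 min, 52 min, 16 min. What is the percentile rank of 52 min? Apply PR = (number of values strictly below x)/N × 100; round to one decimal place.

80.0

N = 10.
Strictly below 52: 8. Equal to 52: 1.
PR = 8/10 × 100 = 80.0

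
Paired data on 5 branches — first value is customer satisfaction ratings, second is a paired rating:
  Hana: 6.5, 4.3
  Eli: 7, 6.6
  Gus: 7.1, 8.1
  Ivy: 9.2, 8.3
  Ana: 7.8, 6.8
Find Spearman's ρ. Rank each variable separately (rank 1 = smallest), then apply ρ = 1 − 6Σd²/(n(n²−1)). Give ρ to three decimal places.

0.900

Ranks of variable 1: 1, 2, 3, 5, 4
Ranks of variable 2: 1, 2, 4, 5, 3
d = r₁ − r₂: 0, 0, -1, 0, 1
d²: 0, 0, 1, 0, 1; Σd² = 2
ρ = 1 − 6·2/(5·24) = 1 − 12/120 = 0.900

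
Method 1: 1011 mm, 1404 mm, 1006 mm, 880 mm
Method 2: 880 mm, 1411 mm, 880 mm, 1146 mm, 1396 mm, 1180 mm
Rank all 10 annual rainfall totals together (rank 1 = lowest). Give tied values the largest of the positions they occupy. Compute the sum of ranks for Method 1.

21

Sorted (ascending): 880, 880, 880, 1006, 1011, 1146, 1180, 1396, 1404, 1411
The 3 values of 880 occupy positions 1–3 → each gets rank 3.
Method 1 values → pooled ranks: 1011→5, 1404→9, 1006→4, 880→3
Rank sum = 5 + 9 + 4 + 3 = 21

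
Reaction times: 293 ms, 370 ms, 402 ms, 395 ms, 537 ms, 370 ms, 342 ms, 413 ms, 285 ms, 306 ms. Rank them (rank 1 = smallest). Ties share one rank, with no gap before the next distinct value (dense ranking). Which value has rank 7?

Sorted (ascending): 285, 293, 306, 342, 370, 370, 395, 402, 413, 537
The 2 values of 370 share dense rank 5.
Remaining distinct values take the next consecutive integers.
Rank 7 → value 402.

402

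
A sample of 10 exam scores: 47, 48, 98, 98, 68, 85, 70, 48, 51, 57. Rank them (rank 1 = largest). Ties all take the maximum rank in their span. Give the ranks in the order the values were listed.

Sorted (descending): 98, 98, 85, 70, 68, 57, 51, 48, 48, 47
The 2 values of 98 occupy positions 1–2 → each gets rank 2.
The 2 values of 48 occupy positions 8–9 → each gets rank 9.

10, 9, 2, 2, 5, 3, 4, 9, 7, 6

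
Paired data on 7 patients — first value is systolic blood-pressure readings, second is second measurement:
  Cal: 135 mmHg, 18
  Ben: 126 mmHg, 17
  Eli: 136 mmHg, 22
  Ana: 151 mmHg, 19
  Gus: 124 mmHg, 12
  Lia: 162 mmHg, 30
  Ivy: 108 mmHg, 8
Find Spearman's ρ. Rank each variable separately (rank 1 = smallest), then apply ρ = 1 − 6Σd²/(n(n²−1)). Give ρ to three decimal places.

0.964

Ranks of variable 1: 4, 3, 5, 6, 2, 7, 1
Ranks of variable 2: 4, 3, 6, 5, 2, 7, 1
d = r₁ − r₂: 0, 0, -1, 1, 0, 0, 0
d²: 0, 0, 1, 1, 0, 0, 0; Σd² = 2
ρ = 1 − 6·2/(7·48) = 1 − 12/336 = 0.964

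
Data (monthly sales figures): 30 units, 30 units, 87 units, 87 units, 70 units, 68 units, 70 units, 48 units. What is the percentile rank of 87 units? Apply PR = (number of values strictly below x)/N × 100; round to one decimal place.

75.0

N = 8.
Strictly below 87: 6. Equal to 87: 2.
PR = 6/8 × 100 = 75.0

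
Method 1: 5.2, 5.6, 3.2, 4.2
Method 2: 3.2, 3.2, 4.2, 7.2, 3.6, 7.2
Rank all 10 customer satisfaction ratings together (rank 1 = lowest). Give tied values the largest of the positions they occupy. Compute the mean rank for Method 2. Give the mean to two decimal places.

Sorted (ascending): 3.2, 3.2, 3.2, 3.6, 4.2, 4.2, 5.2, 5.6, 7.2, 7.2
The 3 values of 3.2 occupy positions 1–3 → each gets rank 3.
The 2 values of 4.2 occupy positions 5–6 → each gets rank 6.
The 2 values of 7.2 occupy positions 9–10 → each gets rank 10.
Method 2 values → pooled ranks: 3.2→3, 3.2→3, 4.2→6, 7.2→10, 3.6→4, 7.2→10
Mean rank = (3 + 3 + 6 + 10 + 4 + 10) / 6 = 6.00

6.00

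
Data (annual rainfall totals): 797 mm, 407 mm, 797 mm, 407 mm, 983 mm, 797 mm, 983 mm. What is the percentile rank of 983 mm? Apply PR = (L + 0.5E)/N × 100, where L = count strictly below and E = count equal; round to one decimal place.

85.7

N = 7.
Strictly below 983: 5. Equal to 983: 2.
PR = (5 + 0.5·2)/7 × 100 = 85.7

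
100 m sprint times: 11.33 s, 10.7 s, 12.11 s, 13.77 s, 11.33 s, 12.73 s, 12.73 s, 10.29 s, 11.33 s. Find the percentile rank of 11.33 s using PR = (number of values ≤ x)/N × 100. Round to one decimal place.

N = 9.
Strictly below 11.33: 2. Equal to 11.33: 3.
PR = 5/9 × 100 = 55.6

55.6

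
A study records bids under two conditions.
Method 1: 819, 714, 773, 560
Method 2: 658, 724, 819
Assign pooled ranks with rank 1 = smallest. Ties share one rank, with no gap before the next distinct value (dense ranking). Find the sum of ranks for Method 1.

Sorted (ascending): 560, 658, 714, 724, 773, 819, 819
The 2 values of 819 share dense rank 6.
Remaining distinct values take the next consecutive integers.
Method 1 values → pooled ranks: 819→6, 714→3, 773→5, 560→1
Rank sum = 6 + 3 + 5 + 1 = 15

15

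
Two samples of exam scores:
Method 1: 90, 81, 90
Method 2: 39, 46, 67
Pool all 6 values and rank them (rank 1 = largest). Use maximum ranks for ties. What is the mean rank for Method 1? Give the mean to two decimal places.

2.33

Sorted (descending): 90, 90, 81, 67, 46, 39
The 2 values of 90 occupy positions 1–2 → each gets rank 2.
Method 1 values → pooled ranks: 90→2, 81→3, 90→2
Mean rank = (2 + 3 + 2) / 3 = 2.33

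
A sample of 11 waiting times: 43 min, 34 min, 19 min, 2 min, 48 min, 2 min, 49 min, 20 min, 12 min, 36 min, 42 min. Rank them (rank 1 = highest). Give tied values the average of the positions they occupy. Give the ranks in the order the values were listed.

Sorted (descending): 49, 48, 43, 42, 36, 34, 20, 19, 12, 2, 2
The 2 values of 2 occupy positions 10–11 → average rank (10+11)/2 = 10.5.

3, 6, 8, 10.5, 2, 10.5, 1, 7, 9, 5, 4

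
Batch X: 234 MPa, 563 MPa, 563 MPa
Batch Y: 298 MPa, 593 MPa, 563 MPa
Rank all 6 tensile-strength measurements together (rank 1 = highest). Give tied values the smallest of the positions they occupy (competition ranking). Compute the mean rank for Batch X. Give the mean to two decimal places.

3.33

Sorted (descending): 593, 563, 563, 563, 298, 234
The 3 values of 563 occupy positions 2–4 → each gets rank 2.
Batch X values → pooled ranks: 234→6, 563→2, 563→2
Mean rank = (6 + 2 + 2) / 3 = 3.33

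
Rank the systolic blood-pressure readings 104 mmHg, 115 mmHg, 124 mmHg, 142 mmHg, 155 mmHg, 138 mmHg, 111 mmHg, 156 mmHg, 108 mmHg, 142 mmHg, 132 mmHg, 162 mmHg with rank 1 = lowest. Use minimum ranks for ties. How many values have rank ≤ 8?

9

Sorted (ascending): 104, 108, 111, 115, 124, 132, 138, 142, 142, 155, 156, 162
The 2 values of 142 occupy positions 8–9 → each gets rank 8.
Ranks ≤ 8: {1, 2, 3, 4, 5, 6, 7, 8, 8} → 9 values.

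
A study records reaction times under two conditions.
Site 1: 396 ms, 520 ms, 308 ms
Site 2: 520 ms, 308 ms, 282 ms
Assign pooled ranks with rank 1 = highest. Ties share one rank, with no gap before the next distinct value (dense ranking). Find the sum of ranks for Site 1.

6

Sorted (descending): 520, 520, 396, 308, 308, 282
The 2 values of 520 share dense rank 1.
The 2 values of 308 share dense rank 3.
Remaining distinct values take the next consecutive integers.
Site 1 values → pooled ranks: 396→2, 520→1, 308→3
Rank sum = 2 + 1 + 3 = 6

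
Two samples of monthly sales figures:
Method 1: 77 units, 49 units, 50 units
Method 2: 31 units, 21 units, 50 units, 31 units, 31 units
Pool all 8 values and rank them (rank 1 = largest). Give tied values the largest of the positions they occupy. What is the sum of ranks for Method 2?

Sorted (descending): 77, 50, 50, 49, 31, 31, 31, 21
The 2 values of 50 occupy positions 2–3 → each gets rank 3.
The 3 values of 31 occupy positions 5–7 → each gets rank 7.
Method 2 values → pooled ranks: 31→7, 21→8, 50→3, 31→7, 31→7
Rank sum = 7 + 8 + 3 + 7 + 7 = 32

32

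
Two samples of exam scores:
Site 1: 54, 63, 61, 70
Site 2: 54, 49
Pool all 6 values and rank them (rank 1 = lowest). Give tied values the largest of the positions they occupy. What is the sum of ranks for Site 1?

Sorted (ascending): 49, 54, 54, 61, 63, 70
The 2 values of 54 occupy positions 2–3 → each gets rank 3.
Site 1 values → pooled ranks: 54→3, 63→5, 61→4, 70→6
Rank sum = 3 + 5 + 4 + 6 = 18

18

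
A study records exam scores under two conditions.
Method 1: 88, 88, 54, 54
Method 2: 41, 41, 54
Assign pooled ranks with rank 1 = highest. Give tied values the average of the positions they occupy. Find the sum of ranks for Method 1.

Sorted (descending): 88, 88, 54, 54, 54, 41, 41
The 2 values of 88 occupy positions 1–2 → average rank (1+2)/2 = 1.5.
The 3 values of 54 occupy positions 3–5 → average rank 4.
The 2 values of 41 occupy positions 6–7 → average rank (6+7)/2 = 6.5.
Method 1 values → pooled ranks: 88→1.5, 88→1.5, 54→4, 54→4
Rank sum = 1.5 + 1.5 + 4 + 4 = 11

11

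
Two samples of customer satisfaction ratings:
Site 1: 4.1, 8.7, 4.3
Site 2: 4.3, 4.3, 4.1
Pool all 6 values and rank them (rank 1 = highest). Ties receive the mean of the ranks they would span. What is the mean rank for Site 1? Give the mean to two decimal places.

3.17

Sorted (descending): 8.7, 4.3, 4.3, 4.3, 4.1, 4.1
The 3 values of 4.3 occupy positions 2–4 → average rank 3.
The 2 values of 4.1 occupy positions 5–6 → average rank (5+6)/2 = 5.5.
Site 1 values → pooled ranks: 4.1→5.5, 8.7→1, 4.3→3
Mean rank = (5.5 + 1 + 3) / 3 = 3.17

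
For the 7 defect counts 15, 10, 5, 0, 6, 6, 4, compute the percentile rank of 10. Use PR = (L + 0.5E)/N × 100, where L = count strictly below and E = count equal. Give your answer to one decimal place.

78.6

N = 7.
Strictly below 10: 5. Equal to 10: 1.
PR = (5 + 0.5·1)/7 × 100 = 78.6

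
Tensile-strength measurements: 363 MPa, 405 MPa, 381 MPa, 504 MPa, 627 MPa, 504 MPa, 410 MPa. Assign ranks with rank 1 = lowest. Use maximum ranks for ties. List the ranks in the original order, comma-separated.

1, 3, 2, 6, 7, 6, 4

Sorted (ascending): 363, 381, 405, 410, 504, 504, 627
The 2 values of 504 occupy positions 5–6 → each gets rank 6.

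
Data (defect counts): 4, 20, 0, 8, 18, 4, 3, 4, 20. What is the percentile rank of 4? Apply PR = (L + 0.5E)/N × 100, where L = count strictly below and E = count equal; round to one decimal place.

38.9

N = 9.
Strictly below 4: 2. Equal to 4: 3.
PR = (2 + 0.5·3)/9 × 100 = 38.9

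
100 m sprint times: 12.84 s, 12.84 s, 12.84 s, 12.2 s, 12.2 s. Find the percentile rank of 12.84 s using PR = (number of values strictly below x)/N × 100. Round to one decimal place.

N = 5.
Strictly below 12.84: 2. Equal to 12.84: 3.
PR = 2/5 × 100 = 40.0

40.0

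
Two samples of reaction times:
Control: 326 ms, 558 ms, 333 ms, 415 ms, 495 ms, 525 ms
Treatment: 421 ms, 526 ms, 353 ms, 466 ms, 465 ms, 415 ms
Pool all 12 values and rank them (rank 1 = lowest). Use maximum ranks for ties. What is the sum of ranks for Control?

Sorted (ascending): 326, 333, 353, 415, 415, 421, 465, 466, 495, 525, 526, 558
The 2 values of 415 occupy positions 4–5 → each gets rank 5.
Control values → pooled ranks: 326→1, 558→12, 333→2, 415→5, 495→9, 525→10
Rank sum = 1 + 12 + 2 + 5 + 9 + 10 = 39

39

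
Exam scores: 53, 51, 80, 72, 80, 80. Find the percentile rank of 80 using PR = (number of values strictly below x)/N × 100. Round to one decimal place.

50.0

N = 6.
Strictly below 80: 3. Equal to 80: 3.
PR = 3/6 × 100 = 50.0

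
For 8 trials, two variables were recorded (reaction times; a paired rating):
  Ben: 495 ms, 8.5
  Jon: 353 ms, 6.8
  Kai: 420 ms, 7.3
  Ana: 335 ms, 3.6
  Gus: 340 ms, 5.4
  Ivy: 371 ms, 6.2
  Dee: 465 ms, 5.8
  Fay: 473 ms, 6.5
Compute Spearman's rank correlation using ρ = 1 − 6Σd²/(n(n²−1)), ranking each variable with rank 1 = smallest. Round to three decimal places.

0.690

Ranks of variable 1: 8, 3, 5, 1, 2, 4, 6, 7
Ranks of variable 2: 8, 6, 7, 1, 2, 4, 3, 5
d = r₁ − r₂: 0, -3, -2, 0, 0, 0, 3, 2
d²: 0, 9, 4, 0, 0, 0, 9, 4; Σd² = 26
ρ = 1 − 6·26/(8·63) = 1 − 156/504 = 0.690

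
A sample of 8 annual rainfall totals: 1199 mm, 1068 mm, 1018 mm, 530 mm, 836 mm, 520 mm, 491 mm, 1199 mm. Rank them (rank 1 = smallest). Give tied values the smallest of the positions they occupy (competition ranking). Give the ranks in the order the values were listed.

Sorted (ascending): 491, 520, 530, 836, 1018, 1068, 1199, 1199
The 2 values of 1199 occupy positions 7–8 → each gets rank 7.

7, 6, 5, 3, 4, 2, 1, 7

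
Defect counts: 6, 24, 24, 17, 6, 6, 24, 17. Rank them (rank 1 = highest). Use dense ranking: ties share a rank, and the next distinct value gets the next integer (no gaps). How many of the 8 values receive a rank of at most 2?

5

Sorted (descending): 24, 24, 24, 17, 17, 6, 6, 6
The 3 values of 24 share dense rank 1.
The 2 values of 17 share dense rank 2.
The 3 values of 6 share dense rank 3.
Ranks ≤ 2: {1, 1, 1, 2, 2} → 5 values.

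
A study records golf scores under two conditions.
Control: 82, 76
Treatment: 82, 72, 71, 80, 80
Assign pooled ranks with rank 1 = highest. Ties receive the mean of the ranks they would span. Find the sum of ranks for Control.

Sorted (descending): 82, 82, 80, 80, 76, 72, 71
The 2 values of 82 occupy positions 1–2 → average rank (1+2)/2 = 1.5.
The 2 values of 80 occupy positions 3–4 → average rank (3+4)/2 = 3.5.
Control values → pooled ranks: 82→1.5, 76→5
Rank sum = 1.5 + 5 = 6.5

6.5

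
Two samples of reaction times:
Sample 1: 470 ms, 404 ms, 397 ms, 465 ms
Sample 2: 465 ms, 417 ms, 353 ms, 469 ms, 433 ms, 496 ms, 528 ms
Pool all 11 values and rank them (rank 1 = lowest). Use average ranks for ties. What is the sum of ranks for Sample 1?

Sorted (ascending): 353, 397, 404, 417, 433, 465, 465, 469, 470, 496, 528
The 2 values of 465 occupy positions 6–7 → average rank (6+7)/2 = 6.5.
Sample 1 values → pooled ranks: 470→9, 404→3, 397→2, 465→6.5
Rank sum = 9 + 3 + 2 + 6.5 = 20.5

20.5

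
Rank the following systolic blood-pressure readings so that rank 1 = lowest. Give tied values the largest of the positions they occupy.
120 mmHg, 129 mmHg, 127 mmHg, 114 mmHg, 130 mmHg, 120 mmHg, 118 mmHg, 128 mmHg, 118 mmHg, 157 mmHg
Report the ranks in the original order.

5, 8, 6, 1, 9, 5, 3, 7, 3, 10

Sorted (ascending): 114, 118, 118, 120, 120, 127, 128, 129, 130, 157
The 2 values of 118 occupy positions 2–3 → each gets rank 3.
The 2 values of 120 occupy positions 4–5 → each gets rank 5.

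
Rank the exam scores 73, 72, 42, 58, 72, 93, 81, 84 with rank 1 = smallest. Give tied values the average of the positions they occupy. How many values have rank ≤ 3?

Sorted (ascending): 42, 58, 72, 72, 73, 81, 84, 93
The 2 values of 72 occupy positions 3–4 → average rank (3+4)/2 = 3.5.
Ranks ≤ 3: {1, 2} → 2 values.

2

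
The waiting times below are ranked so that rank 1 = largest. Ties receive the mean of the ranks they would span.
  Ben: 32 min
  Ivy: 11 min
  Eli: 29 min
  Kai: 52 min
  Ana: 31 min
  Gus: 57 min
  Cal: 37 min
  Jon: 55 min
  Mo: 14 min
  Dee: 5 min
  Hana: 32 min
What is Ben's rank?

5.5

Sorted (descending): 57, 55, 52, 37, 32, 32, 31, 29, 14, 11, 5
The 2 values of 32 occupy positions 5–6 → average rank (5+6)/2 = 5.5.
Ben has value 32 min → rank 5.5.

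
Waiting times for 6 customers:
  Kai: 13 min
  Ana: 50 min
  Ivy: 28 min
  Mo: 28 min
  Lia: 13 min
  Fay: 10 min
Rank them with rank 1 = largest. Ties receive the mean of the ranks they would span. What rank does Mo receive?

2.5

Sorted (descending): 50, 28, 28, 13, 13, 10
The 2 values of 28 occupy positions 2–3 → average rank (2+3)/2 = 2.5.
The 2 values of 13 occupy positions 4–5 → average rank (4+5)/2 = 4.5.
Mo has value 28 min → rank 2.5.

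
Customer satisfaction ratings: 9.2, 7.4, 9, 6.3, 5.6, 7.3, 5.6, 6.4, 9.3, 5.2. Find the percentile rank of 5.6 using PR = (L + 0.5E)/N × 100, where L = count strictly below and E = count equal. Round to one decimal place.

20.0

N = 10.
Strictly below 5.6: 1. Equal to 5.6: 2.
PR = (1 + 0.5·2)/10 × 100 = 20.0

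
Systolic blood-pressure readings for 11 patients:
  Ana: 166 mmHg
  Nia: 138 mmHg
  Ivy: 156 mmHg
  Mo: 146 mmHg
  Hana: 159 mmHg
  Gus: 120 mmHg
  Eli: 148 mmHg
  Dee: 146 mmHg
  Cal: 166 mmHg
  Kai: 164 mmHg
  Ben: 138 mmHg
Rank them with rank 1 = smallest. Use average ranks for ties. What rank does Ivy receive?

7

Sorted (ascending): 120, 138, 138, 146, 146, 148, 156, 159, 164, 166, 166
The 2 values of 138 occupy positions 2–3 → average rank (2+3)/2 = 2.5.
The 2 values of 146 occupy positions 4–5 → average rank (4+5)/2 = 4.5.
The 2 values of 166 occupy positions 10–11 → average rank (10+11)/2 = 10.5.
Ivy has value 156 mmHg → rank 7.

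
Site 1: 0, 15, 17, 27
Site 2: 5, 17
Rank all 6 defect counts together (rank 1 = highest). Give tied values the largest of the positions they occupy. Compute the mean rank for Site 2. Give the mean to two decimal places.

4.00

Sorted (descending): 27, 17, 17, 15, 5, 0
The 2 values of 17 occupy positions 2–3 → each gets rank 3.
Site 2 values → pooled ranks: 5→5, 17→3
Mean rank = (5 + 3) / 2 = 4.00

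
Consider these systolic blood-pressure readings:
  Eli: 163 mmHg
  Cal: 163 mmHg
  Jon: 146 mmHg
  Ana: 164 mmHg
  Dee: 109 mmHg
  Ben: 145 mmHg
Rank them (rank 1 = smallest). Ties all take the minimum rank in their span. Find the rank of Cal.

4

Sorted (ascending): 109, 145, 146, 163, 163, 164
The 2 values of 163 occupy positions 4–5 → each gets rank 4.
Cal has value 163 mmHg → rank 4.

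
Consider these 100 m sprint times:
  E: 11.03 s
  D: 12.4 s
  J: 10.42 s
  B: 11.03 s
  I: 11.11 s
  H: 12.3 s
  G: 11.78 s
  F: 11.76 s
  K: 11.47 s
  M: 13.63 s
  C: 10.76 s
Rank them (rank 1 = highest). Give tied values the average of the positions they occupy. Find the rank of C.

10

Sorted (descending): 13.63, 12.4, 12.3, 11.78, 11.76, 11.47, 11.11, 11.03, 11.03, 10.76, 10.42
The 2 values of 11.03 occupy positions 8–9 → average rank (8+9)/2 = 8.5.
C has value 10.76 s → rank 10.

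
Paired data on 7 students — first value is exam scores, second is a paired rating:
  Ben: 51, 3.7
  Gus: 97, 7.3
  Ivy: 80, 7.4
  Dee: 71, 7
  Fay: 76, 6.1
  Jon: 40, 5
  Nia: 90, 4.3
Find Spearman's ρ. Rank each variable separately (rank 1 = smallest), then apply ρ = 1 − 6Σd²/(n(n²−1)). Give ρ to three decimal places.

0.464

Ranks of variable 1: 2, 7, 5, 3, 4, 1, 6
Ranks of variable 2: 1, 6, 7, 5, 4, 3, 2
d = r₁ − r₂: 1, 1, -2, -2, 0, -2, 4
d²: 1, 1, 4, 4, 0, 4, 16; Σd² = 30
ρ = 1 − 6·30/(7·48) = 1 − 180/336 = 0.464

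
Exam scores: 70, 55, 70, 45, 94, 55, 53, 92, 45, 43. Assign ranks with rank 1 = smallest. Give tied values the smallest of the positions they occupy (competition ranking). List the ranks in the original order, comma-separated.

7, 5, 7, 2, 10, 5, 4, 9, 2, 1

Sorted (ascending): 43, 45, 45, 53, 55, 55, 70, 70, 92, 94
The 2 values of 45 occupy positions 2–3 → each gets rank 2.
The 2 values of 55 occupy positions 5–6 → each gets rank 5.
The 2 values of 70 occupy positions 7–8 → each gets rank 7.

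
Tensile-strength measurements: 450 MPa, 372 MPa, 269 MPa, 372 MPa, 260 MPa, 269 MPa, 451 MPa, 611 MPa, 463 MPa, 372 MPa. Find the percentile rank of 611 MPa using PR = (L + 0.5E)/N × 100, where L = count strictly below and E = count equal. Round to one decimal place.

N = 10.
Strictly below 611: 9. Equal to 611: 1.
PR = (9 + 0.5·1)/10 × 100 = 95.0

95.0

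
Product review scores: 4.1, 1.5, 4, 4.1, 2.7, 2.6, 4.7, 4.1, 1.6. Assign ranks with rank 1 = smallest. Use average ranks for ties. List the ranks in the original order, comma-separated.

Sorted (ascending): 1.5, 1.6, 2.6, 2.7, 4, 4.1, 4.1, 4.1, 4.7
The 3 values of 4.1 occupy positions 6–8 → average rank 7.

7, 1, 5, 7, 4, 3, 9, 7, 2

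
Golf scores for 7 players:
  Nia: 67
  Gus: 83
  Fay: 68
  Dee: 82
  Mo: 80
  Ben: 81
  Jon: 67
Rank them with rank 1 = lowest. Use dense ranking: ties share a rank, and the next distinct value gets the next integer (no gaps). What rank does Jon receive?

1

Sorted (ascending): 67, 67, 68, 80, 81, 82, 83
The 2 values of 67 share dense rank 1.
Remaining distinct values take the next consecutive integers.
Jon has value 67 → rank 1.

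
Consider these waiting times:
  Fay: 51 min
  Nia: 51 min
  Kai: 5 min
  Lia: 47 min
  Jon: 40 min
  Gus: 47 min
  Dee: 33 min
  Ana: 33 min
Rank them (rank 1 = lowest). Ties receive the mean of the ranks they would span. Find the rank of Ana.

2.5

Sorted (ascending): 5, 33, 33, 40, 47, 47, 51, 51
The 2 values of 33 occupy positions 2–3 → average rank (2+3)/2 = 2.5.
The 2 values of 47 occupy positions 5–6 → average rank (5+6)/2 = 5.5.
The 2 values of 51 occupy positions 7–8 → average rank (7+8)/2 = 7.5.
Ana has value 33 min → rank 2.5.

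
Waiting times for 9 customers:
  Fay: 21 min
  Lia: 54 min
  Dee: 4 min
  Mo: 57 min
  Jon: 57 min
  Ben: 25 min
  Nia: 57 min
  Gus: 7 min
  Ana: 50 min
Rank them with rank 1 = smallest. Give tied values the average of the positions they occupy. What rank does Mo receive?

Sorted (ascending): 4, 7, 21, 25, 50, 54, 57, 57, 57
The 3 values of 57 occupy positions 7–9 → average rank 8.
Mo has value 57 min → rank 8.

8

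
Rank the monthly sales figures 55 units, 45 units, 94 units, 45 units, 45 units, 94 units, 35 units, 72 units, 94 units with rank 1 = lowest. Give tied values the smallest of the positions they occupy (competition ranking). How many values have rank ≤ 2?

4

Sorted (ascending): 35, 45, 45, 45, 55, 72, 94, 94, 94
The 3 values of 45 occupy positions 2–4 → each gets rank 2.
The 3 values of 94 occupy positions 7–9 → each gets rank 7.
Ranks ≤ 2: {1, 2, 2, 2} → 4 values.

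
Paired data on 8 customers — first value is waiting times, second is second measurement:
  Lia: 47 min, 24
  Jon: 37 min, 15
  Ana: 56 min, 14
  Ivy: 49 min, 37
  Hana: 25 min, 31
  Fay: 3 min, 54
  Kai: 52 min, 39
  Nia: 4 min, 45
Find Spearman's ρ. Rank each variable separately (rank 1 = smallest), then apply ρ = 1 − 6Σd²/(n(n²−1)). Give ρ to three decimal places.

Ranks of variable 1: 5, 4, 8, 6, 3, 1, 7, 2
Ranks of variable 2: 3, 2, 1, 5, 4, 8, 6, 7
d = r₁ − r₂: 2, 2, 7, 1, -1, -7, 1, -5
d²: 4, 4, 49, 1, 1, 49, 1, 25; Σd² = 134
ρ = 1 − 6·134/(8·63) = 1 − 804/504 = -0.595

-0.595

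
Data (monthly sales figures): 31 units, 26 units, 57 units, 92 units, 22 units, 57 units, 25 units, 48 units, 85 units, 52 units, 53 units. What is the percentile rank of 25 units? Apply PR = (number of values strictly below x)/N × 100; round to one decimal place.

N = 11.
Strictly below 25: 1. Equal to 25: 1.
PR = 1/11 × 100 = 9.1

9.1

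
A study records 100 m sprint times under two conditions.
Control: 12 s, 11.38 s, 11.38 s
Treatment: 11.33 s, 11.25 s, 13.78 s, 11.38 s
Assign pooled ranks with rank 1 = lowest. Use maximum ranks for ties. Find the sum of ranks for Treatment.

Sorted (ascending): 11.25, 11.33, 11.38, 11.38, 11.38, 12, 13.78
The 3 values of 11.38 occupy positions 3–5 → each gets rank 5.
Treatment values → pooled ranks: 11.33→2, 11.25→1, 13.78→7, 11.38→5
Rank sum = 2 + 1 + 7 + 5 = 15

15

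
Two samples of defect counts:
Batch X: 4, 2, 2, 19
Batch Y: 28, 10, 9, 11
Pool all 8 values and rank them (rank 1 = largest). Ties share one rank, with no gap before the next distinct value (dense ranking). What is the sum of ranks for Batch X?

Sorted (descending): 28, 19, 11, 10, 9, 4, 2, 2
The 2 values of 2 share dense rank 7.
Remaining distinct values take the next consecutive integers.
Batch X values → pooled ranks: 4→6, 2→7, 2→7, 19→2
Rank sum = 6 + 7 + 7 + 2 = 22

22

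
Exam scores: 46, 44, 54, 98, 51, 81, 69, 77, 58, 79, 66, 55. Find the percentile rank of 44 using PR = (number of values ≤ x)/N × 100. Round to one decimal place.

8.3

N = 12.
Strictly below 44: 0. Equal to 44: 1.
PR = 1/12 × 100 = 8.3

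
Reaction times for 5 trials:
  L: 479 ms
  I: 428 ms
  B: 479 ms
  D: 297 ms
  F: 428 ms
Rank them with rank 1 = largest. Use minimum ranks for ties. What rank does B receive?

1

Sorted (descending): 479, 479, 428, 428, 297
The 2 values of 479 occupy positions 1–2 → each gets rank 1.
The 2 values of 428 occupy positions 3–4 → each gets rank 3.
B has value 479 ms → rank 1.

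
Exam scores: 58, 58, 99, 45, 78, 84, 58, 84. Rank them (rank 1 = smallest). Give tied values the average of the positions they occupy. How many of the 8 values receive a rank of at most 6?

Sorted (ascending): 45, 58, 58, 58, 78, 84, 84, 99
The 3 values of 58 occupy positions 2–4 → average rank 3.
The 2 values of 84 occupy positions 6–7 → average rank (6+7)/2 = 6.5.
Ranks ≤ 6: {1, 3, 3, 3, 5} → 5 values.

5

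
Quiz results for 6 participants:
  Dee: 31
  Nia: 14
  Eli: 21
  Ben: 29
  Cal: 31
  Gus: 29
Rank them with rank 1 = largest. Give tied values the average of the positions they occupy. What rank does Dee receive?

Sorted (descending): 31, 31, 29, 29, 21, 14
The 2 values of 31 occupy positions 1–2 → average rank (1+2)/2 = 1.5.
The 2 values of 29 occupy positions 3–4 → average rank (3+4)/2 = 3.5.
Dee has value 31 → rank 1.5.

1.5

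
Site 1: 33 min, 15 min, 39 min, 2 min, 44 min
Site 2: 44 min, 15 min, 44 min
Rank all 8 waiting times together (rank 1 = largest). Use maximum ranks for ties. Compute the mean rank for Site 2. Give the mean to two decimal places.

4.33

Sorted (descending): 44, 44, 44, 39, 33, 15, 15, 2
The 3 values of 44 occupy positions 1–3 → each gets rank 3.
The 2 values of 15 occupy positions 6–7 → each gets rank 7.
Site 2 values → pooled ranks: 44→3, 15→7, 44→3
Mean rank = (3 + 7 + 3) / 3 = 4.33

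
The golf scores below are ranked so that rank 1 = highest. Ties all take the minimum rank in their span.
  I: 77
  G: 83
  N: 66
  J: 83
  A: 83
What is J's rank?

1

Sorted (descending): 83, 83, 83, 77, 66
The 3 values of 83 occupy positions 1–3 → each gets rank 1.
J has value 83 → rank 1.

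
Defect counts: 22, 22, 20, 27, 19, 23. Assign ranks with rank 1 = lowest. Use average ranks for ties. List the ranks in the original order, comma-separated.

Sorted (ascending): 19, 20, 22, 22, 23, 27
The 2 values of 22 occupy positions 3–4 → average rank (3+4)/2 = 3.5.

3.5, 3.5, 2, 6, 1, 5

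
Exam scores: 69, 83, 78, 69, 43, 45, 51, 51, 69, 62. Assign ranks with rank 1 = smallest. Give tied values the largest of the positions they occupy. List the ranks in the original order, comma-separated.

Sorted (ascending): 43, 45, 51, 51, 62, 69, 69, 69, 78, 83
The 2 values of 51 occupy positions 3–4 → each gets rank 4.
The 3 values of 69 occupy positions 6–8 → each gets rank 8.

8, 10, 9, 8, 1, 2, 4, 4, 8, 5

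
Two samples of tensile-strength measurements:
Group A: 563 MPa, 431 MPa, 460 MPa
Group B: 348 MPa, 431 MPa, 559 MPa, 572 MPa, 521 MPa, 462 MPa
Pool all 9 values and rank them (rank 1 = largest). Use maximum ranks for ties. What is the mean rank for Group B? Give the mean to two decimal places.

Sorted (descending): 572, 563, 559, 521, 462, 460, 431, 431, 348
The 2 values of 431 occupy positions 7–8 → each gets rank 8.
Group B values → pooled ranks: 348→9, 431→8, 559→3, 572→1, 521→4, 462→5
Mean rank = (9 + 8 + 3 + 1 + 4 + 5) / 6 = 5.00

5.00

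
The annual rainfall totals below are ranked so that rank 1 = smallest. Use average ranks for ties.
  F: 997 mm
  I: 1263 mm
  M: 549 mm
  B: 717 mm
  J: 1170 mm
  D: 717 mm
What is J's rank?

5

Sorted (ascending): 549, 717, 717, 997, 1170, 1263
The 2 values of 717 occupy positions 2–3 → average rank (2+3)/2 = 2.5.
J has value 1170 mm → rank 5.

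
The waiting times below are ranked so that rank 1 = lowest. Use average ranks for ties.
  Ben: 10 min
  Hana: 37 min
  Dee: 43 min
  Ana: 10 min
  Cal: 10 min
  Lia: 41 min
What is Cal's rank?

2

Sorted (ascending): 10, 10, 10, 37, 41, 43
The 3 values of 10 occupy positions 1–3 → average rank 2.
Cal has value 10 min → rank 2.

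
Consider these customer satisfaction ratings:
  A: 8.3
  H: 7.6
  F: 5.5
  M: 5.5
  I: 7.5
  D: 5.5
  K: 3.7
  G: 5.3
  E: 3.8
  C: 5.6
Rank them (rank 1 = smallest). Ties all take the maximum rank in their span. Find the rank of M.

Sorted (ascending): 3.7, 3.8, 5.3, 5.5, 5.5, 5.5, 5.6, 7.5, 7.6, 8.3
The 3 values of 5.5 occupy positions 4–6 → each gets rank 6.
M has value 5.5 → rank 6.

6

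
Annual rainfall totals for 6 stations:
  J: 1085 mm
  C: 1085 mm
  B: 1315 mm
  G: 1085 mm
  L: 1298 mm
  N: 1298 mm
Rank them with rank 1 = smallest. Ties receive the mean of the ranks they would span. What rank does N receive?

Sorted (ascending): 1085, 1085, 1085, 1298, 1298, 1315
The 3 values of 1085 occupy positions 1–3 → average rank 2.
The 2 values of 1298 occupy positions 4–5 → average rank (4+5)/2 = 4.5.
N has value 1298 mm → rank 4.5.

4.5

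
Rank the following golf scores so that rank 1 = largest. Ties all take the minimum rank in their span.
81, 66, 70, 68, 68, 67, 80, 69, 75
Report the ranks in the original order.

1, 9, 4, 6, 6, 8, 2, 5, 3

Sorted (descending): 81, 80, 75, 70, 69, 68, 68, 67, 66
The 2 values of 68 occupy positions 6–7 → each gets rank 6.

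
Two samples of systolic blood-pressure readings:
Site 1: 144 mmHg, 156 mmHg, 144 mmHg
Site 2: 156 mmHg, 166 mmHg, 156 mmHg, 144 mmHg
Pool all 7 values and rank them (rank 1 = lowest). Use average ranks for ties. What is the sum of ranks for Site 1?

9

Sorted (ascending): 144, 144, 144, 156, 156, 156, 166
The 3 values of 144 occupy positions 1–3 → average rank 2.
The 3 values of 156 occupy positions 4–6 → average rank 5.
Site 1 values → pooled ranks: 144→2, 156→5, 144→2
Rank sum = 2 + 5 + 2 = 9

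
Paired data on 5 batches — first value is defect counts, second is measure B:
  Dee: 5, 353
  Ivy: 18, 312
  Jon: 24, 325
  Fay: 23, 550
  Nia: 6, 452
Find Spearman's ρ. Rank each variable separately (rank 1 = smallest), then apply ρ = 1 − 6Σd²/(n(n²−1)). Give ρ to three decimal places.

Ranks of variable 1: 1, 3, 5, 4, 2
Ranks of variable 2: 3, 1, 2, 5, 4
d = r₁ − r₂: -2, 2, 3, -1, -2
d²: 4, 4, 9, 1, 4; Σd² = 22
ρ = 1 − 6·22/(5·24) = 1 − 132/120 = -0.100

-0.100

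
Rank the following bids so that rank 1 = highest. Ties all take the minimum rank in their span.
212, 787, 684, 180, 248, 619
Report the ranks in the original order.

5, 1, 2, 6, 4, 3

Sorted (descending): 787, 684, 619, 248, 212, 180
No ties — each value takes its position as its rank.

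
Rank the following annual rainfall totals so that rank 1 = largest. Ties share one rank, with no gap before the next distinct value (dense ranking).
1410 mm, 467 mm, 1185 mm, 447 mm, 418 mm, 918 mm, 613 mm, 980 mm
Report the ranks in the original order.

Sorted (descending): 1410, 1185, 980, 918, 613, 467, 447, 418
No ties — each value takes its position as its rank.

1, 6, 2, 7, 8, 4, 5, 3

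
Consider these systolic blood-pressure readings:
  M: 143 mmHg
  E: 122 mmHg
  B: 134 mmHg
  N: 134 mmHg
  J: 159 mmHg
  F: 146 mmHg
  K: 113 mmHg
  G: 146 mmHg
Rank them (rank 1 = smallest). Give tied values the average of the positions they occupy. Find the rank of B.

Sorted (ascending): 113, 122, 134, 134, 143, 146, 146, 159
The 2 values of 134 occupy positions 3–4 → average rank (3+4)/2 = 3.5.
The 2 values of 146 occupy positions 6–7 → average rank (6+7)/2 = 6.5.
B has value 134 mmHg → rank 3.5.

3.5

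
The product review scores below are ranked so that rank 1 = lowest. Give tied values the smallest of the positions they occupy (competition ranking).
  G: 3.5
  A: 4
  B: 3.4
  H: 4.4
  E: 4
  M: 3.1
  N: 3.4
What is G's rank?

4

Sorted (ascending): 3.1, 3.4, 3.4, 3.5, 4, 4, 4.4
The 2 values of 3.4 occupy positions 2–3 → each gets rank 2.
The 2 values of 4 occupy positions 5–6 → each gets rank 5.
G has value 3.5 → rank 4.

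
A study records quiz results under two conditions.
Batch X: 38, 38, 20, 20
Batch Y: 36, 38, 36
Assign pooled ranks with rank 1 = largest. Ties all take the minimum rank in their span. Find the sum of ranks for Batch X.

Sorted (descending): 38, 38, 38, 36, 36, 20, 20
The 3 values of 38 occupy positions 1–3 → each gets rank 1.
The 2 values of 36 occupy positions 4–5 → each gets rank 4.
The 2 values of 20 occupy positions 6–7 → each gets rank 6.
Batch X values → pooled ranks: 38→1, 38→1, 20→6, 20→6
Rank sum = 1 + 1 + 6 + 6 = 14

14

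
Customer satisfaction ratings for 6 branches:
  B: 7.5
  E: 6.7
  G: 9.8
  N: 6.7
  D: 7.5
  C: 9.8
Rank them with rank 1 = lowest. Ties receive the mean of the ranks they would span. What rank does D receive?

Sorted (ascending): 6.7, 6.7, 7.5, 7.5, 9.8, 9.8
The 2 values of 6.7 occupy positions 1–2 → average rank (1+2)/2 = 1.5.
The 2 values of 7.5 occupy positions 3–4 → average rank (3+4)/2 = 3.5.
The 2 values of 9.8 occupy positions 5–6 → average rank (5+6)/2 = 5.5.
D has value 7.5 → rank 3.5.

3.5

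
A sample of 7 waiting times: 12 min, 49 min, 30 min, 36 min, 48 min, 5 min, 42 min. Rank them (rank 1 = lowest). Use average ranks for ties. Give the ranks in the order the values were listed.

Sorted (ascending): 5, 12, 30, 36, 42, 48, 49
No ties — each value takes its position as its rank.

2, 7, 3, 4, 6, 1, 5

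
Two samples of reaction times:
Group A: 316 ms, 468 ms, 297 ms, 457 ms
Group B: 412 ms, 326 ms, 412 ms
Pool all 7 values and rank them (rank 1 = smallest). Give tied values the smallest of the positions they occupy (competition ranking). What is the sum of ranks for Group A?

Sorted (ascending): 297, 316, 326, 412, 412, 457, 468
The 2 values of 412 occupy positions 4–5 → each gets rank 4.
Group A values → pooled ranks: 316→2, 468→7, 297→1, 457→6
Rank sum = 2 + 7 + 1 + 6 = 16

16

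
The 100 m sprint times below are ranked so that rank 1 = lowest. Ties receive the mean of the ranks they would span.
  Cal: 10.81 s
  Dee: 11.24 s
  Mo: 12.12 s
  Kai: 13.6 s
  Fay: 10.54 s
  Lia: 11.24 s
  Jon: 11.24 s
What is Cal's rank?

Sorted (ascending): 10.54, 10.81, 11.24, 11.24, 11.24, 12.12, 13.6
The 3 values of 11.24 occupy positions 3–5 → average rank 4.
Cal has value 10.81 s → rank 2.

2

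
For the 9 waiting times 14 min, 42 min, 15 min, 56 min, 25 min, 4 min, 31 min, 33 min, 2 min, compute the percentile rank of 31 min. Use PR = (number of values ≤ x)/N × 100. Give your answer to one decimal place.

66.7

N = 9.
Strictly below 31: 5. Equal to 31: 1.
PR = 6/9 × 100 = 66.7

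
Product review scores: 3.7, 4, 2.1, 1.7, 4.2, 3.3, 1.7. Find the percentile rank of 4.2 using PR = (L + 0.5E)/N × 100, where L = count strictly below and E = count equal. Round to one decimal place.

92.9

N = 7.
Strictly below 4.2: 6. Equal to 4.2: 1.
PR = (6 + 0.5·1)/7 × 100 = 92.9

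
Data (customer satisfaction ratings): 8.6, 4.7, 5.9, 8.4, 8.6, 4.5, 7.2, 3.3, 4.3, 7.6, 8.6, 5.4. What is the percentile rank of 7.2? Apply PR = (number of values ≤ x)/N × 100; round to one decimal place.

58.3

N = 12.
Strictly below 7.2: 6. Equal to 7.2: 1.
PR = 7/12 × 100 = 58.3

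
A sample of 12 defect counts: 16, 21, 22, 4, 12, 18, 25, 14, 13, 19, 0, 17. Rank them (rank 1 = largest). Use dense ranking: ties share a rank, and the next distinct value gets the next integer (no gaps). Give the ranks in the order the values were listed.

Sorted (descending): 25, 22, 21, 19, 18, 17, 16, 14, 13, 12, 4, 0
No ties — each value takes its position as its rank.

7, 3, 2, 11, 10, 5, 1, 8, 9, 4, 12, 6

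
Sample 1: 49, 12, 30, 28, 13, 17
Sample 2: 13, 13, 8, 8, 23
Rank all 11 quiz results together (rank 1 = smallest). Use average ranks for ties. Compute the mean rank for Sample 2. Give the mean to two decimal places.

4.20

Sorted (ascending): 8, 8, 12, 13, 13, 13, 17, 23, 28, 30, 49
The 2 values of 8 occupy positions 1–2 → average rank (1+2)/2 = 1.5.
The 3 values of 13 occupy positions 4–6 → average rank 5.
Sample 2 values → pooled ranks: 13→5, 13→5, 8→1.5, 8→1.5, 23→8
Mean rank = (5 + 5 + 1.5 + 1.5 + 8) / 5 = 4.20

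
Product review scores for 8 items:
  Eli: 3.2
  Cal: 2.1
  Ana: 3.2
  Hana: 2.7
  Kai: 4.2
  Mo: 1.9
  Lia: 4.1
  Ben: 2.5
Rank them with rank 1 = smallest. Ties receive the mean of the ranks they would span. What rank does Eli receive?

Sorted (ascending): 1.9, 2.1, 2.5, 2.7, 3.2, 3.2, 4.1, 4.2
The 2 values of 3.2 occupy positions 5–6 → average rank (5+6)/2 = 5.5.
Eli has value 3.2 → rank 5.5.

5.5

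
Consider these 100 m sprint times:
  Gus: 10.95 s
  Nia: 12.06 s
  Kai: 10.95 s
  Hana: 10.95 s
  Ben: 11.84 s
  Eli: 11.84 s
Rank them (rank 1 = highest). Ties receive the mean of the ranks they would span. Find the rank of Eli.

Sorted (descending): 12.06, 11.84, 11.84, 10.95, 10.95, 10.95
The 2 values of 11.84 occupy positions 2–3 → average rank (2+3)/2 = 2.5.
The 3 values of 10.95 occupy positions 4–6 → average rank 5.
Eli has value 11.84 s → rank 2.5.

2.5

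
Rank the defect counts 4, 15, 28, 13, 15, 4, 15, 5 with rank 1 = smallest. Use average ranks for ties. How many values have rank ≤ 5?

Sorted (ascending): 4, 4, 5, 13, 15, 15, 15, 28
The 2 values of 4 occupy positions 1–2 → average rank (1+2)/2 = 1.5.
The 3 values of 15 occupy positions 5–7 → average rank 6.
Ranks ≤ 5: {1.5, 1.5, 3, 4} → 4 values.

4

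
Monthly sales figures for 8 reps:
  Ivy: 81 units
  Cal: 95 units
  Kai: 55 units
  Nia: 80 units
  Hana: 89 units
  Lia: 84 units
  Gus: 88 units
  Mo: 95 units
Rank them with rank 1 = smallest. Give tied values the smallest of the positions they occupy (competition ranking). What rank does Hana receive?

Sorted (ascending): 55, 80, 81, 84, 88, 89, 95, 95
The 2 values of 95 occupy positions 7–8 → each gets rank 7.
Hana has value 89 units → rank 6.

6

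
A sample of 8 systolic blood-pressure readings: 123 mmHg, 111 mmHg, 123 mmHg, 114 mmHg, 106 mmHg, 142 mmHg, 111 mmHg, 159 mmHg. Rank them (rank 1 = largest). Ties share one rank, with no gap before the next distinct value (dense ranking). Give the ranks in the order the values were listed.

Sorted (descending): 159, 142, 123, 123, 114, 111, 111, 106
The 2 values of 123 share dense rank 3.
The 2 values of 111 share dense rank 5.
Remaining distinct values take the next consecutive integers.

3, 5, 3, 4, 6, 2, 5, 1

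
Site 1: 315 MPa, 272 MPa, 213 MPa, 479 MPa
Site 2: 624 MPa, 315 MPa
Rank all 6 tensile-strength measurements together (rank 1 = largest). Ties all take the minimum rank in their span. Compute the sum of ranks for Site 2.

4

Sorted (descending): 624, 479, 315, 315, 272, 213
The 2 values of 315 occupy positions 3–4 → each gets rank 3.
Site 2 values → pooled ranks: 624→1, 315→3
Rank sum = 1 + 3 = 4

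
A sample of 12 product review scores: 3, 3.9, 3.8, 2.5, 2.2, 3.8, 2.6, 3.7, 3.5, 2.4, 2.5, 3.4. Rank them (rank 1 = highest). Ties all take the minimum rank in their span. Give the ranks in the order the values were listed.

7, 1, 2, 9, 12, 2, 8, 4, 5, 11, 9, 6

Sorted (descending): 3.9, 3.8, 3.8, 3.7, 3.5, 3.4, 3, 2.6, 2.5, 2.5, 2.4, 2.2
The 2 values of 3.8 occupy positions 2–3 → each gets rank 2.
The 2 values of 2.5 occupy positions 9–10 → each gets rank 9.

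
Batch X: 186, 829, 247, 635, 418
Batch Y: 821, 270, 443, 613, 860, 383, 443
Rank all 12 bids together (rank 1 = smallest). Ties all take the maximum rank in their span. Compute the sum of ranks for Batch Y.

51

Sorted (ascending): 186, 247, 270, 383, 418, 443, 443, 613, 635, 821, 829, 860
The 2 values of 443 occupy positions 6–7 → each gets rank 7.
Batch Y values → pooled ranks: 821→10, 270→3, 443→7, 613→8, 860→12, 383→4, 443→7
Rank sum = 10 + 3 + 7 + 8 + 12 + 4 + 7 = 51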